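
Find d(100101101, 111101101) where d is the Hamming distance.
XOR = 011000000, count of 1s = 2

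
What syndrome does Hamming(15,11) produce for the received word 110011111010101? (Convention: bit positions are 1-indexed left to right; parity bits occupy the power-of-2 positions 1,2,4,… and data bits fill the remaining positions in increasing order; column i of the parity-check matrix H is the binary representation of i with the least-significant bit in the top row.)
Syndrome s = H · r^T (mod 2), r = 110011111010101:
  s[0] = (101010101010101)·(110011111010101) mod 2 = 1+0+0+0+1+0+1+0+1+0+1+0+1+0+1 mod 2 = 1
  s[1] = (011001100110011)·(110011111010101) mod 2 = 0+1+0+0+0+1+1+0+0+0+1+0+0+0+1 mod 2 = 1
  s[2] = (000111100001111)·(110011111010101) mod 2 = 0+0+0+0+1+1+1+0+0+0+0+0+1+0+1 mod 2 = 1
  s[3] = (000000011111111)·(110011111010101) mod 2 = 0+0+0+0+0+0+0+1+1+0+1+0+1+0+1 mod 2 = 1
Syndrome = 1111
Non-zero syndrome: error at position 15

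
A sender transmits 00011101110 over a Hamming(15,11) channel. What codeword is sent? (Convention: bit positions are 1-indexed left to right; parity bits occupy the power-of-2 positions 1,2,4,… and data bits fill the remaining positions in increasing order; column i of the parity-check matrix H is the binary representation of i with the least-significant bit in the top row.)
Codeword c = d · G (mod 2), d = 00011101110:
  c[0] = d·G[:,0] = (00011101110)·(11011010101) mod 2 = 0+0+0+1+1+0+0+0+1+0+0 mod 2 = 1
  c[1] = d·G[:,1] = (00011101110)·(10110110011) mod 2 = 0+0+0+1+0+1+0+0+0+1+0 mod 2 = 1
  c[2] = d·G[:,2] = (00011101110)·(10000000000) mod 2 = 0+0+0+0+0+0+0+0+0+0+0 mod 2 = 0
  c[3] = d·G[:,3] = (00011101110)·(01110001111) mod 2 = 0+0+0+1+0+0+0+1+1+1+0 mod 2 = 0
  c[4] = d·G[:,4] = (00011101110)·(01000000000) mod 2 = 0+0+0+0+0+0+0+0+0+0+0 mod 2 = 0
  c[5] = d·G[:,5] = (00011101110)·(00100000000) mod 2 = 0+0+0+0+0+0+0+0+0+0+0 mod 2 = 0
  c[6] = d·G[:,6] = (00011101110)·(00010000000) mod 2 = 0+0+0+1+0+0+0+0+0+0+0 mod 2 = 1
  c[7] = d·G[:,7] = (00011101110)·(00001111111) mod 2 = 0+0+0+0+1+1+0+1+1+1+0 mod 2 = 1
  c[8] = d·G[:,8] = (00011101110)·(00001000000) mod 2 = 0+0+0+0+1+0+0+0+0+0+0 mod 2 = 1
  c[9] = d·G[:,9] = (00011101110)·(00000100000) mod 2 = 0+0+0+0+0+1+0+0+0+0+0 mod 2 = 1
  c[10] = d·G[:,10] = (00011101110)·(00000010000) mod 2 = 0+0+0+0+0+0+0+0+0+0+0 mod 2 = 0
  c[11] = d·G[:,11] = (00011101110)·(00000001000) mod 2 = 0+0+0+0+0+0+0+1+0+0+0 mod 2 = 1
  c[12] = d·G[:,12] = (00011101110)·(00000000100) mod 2 = 0+0+0+0+0+0+0+0+1+0+0 mod 2 = 1
  c[13] = d·G[:,13] = (00011101110)·(00000000010) mod 2 = 0+0+0+0+0+0+0+0+0+1+0 mod 2 = 1
  c[14] = d·G[:,14] = (00011101110)·(00000000001) mod 2 = 0+0+0+0+0+0+0+0+0+0+0 mod 2 = 0
Codeword = 110000111101110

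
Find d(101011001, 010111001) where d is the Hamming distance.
XOR = 111100000, count of 1s = 4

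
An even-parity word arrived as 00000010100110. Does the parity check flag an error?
Sum of received bits: 0+0+0+0+0+0+1+0+1+0+0+1+1+0 = 4; 4 mod 2 = 0. Result is 0 → no error detected.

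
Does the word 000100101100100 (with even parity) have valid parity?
Sum of all bits: 0+0+0+1+0+0+1+0+1+1+0+0+1+0+0 = 5; 5 mod 2 = 1. Result is 1 → parity error detected.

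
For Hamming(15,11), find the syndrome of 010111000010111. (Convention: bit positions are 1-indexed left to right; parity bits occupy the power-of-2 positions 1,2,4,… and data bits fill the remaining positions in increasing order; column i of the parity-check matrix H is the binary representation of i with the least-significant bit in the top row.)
Syndrome s = H · r^T (mod 2), r = 010111000010111:
  s[0] = (101010101010101)·(010111000010111) mod 2 = 0+0+0+0+1+0+0+0+0+0+1+0+1+0+1 mod 2 = 0
  s[1] = (011001100110011)·(010111000010111) mod 2 = 0+1+0+0+0+1+0+0+0+0+1+0+0+1+1 mod 2 = 1
  s[2] = (000111100001111)·(010111000010111) mod 2 = 0+0+0+1+1+1+0+0+0+0+0+0+1+1+1 mod 2 = 0
  s[3] = (000000011111111)·(010111000010111) mod 2 = 0+0+0+0+0+0+0+0+0+0+1+0+1+1+1 mod 2 = 0
Syndrome = 0100
Non-zero syndrome: error at position 2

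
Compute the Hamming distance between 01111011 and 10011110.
XOR = 11100101, count of 1s = 5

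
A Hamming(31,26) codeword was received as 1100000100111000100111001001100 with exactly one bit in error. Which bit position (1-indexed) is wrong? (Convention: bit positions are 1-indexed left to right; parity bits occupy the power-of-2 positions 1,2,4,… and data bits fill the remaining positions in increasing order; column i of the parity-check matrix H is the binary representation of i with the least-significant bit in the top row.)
Syndrome s = H · r^T (mod 2), r = 1100000100111000100111001001100:
  s[0] = (1010101010101010101010101010101)·(1100000100111000100111001001100) mod 2 = 1+0+0+0+0+0+0+0+0+0+1+0+1+0+0+0+1+0+0+0+1+0+0+0+1+0+0+0+1+0+0 mod 2 = 1
  s[1] = (0110011001100110011001100110011)·(1100000100111000100111001001100) mod 2 = 0+1+0+0+0+0+0+0+0+0+1+0+0+0+0+0+0+0+0+0+0+1+0+0+0+0+0+0+0+0+0 mod 2 = 1
  s[2] = (0001111000011110000111100001111)·(1100000100111000100111001001100) mod 2 = 0+0+0+0+0+0+0+0+0+0+0+1+1+0+0+0+0+0+0+1+1+1+0+0+0+0+0+1+1+0+0 mod 2 = 1
  s[3] = (0000000111111110000000011111111)·(1100000100111000100111001001100) mod 2 = 0+0+0+0+0+0+0+1+0+0+1+1+1+0+0+0+0+0+0+0+0+0+0+0+1+0+0+1+1+0+0 mod 2 = 1
  s[4] = (0000000000000001111111111111111)·(1100000100111000100111001001100) mod 2 = 0+0+0+0+0+0+0+0+0+0+0+0+0+0+0+0+1+0+0+1+1+1+0+0+1+0+0+1+1+0+0 mod 2 = 1
Syndrome = 11111
Column i of H is the binary representation of i, so the syndrome is the binary index of the flipped bit.
Read s = 11111 with s[0] as LSB: 1·2^0 + 1·2^1 + 1·2^2 + 1·2^3 + 1·2^4 = 31.
Error is at bit position 31.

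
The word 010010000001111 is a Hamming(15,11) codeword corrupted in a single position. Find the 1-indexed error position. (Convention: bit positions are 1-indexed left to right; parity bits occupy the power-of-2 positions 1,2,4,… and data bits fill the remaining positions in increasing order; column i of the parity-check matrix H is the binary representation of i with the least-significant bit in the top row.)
Syndrome s = H · r^T (mod 2), r = 010010000001111:
  s[0] = (101010101010101)·(010010000001111) mod 2 = 0+0+0+0+1+0+0+0+0+0+0+0+1+0+1 mod 2 = 1
  s[1] = (011001100110011)·(010010000001111) mod 2 = 0+1+0+0+0+0+0+0+0+0+0+0+0+1+1 mod 2 = 1
  s[2] = (000111100001111)·(010010000001111) mod 2 = 0+0+0+0+1+0+0+0+0+0+0+1+1+1+1 mod 2 = 1
  s[3] = (000000011111111)·(010010000001111) mod 2 = 0+0+0+0+0+0+0+0+0+0+0+1+1+1+1 mod 2 = 0
Syndrome = 1110
Column i of H is the binary representation of i, so the syndrome is the binary index of the flipped bit.
Read s = 1110 with s[0] as LSB: 1·2^0 + 1·2^1 + 1·2^2 + 0·2^3 = 7.
Error is at bit position 7.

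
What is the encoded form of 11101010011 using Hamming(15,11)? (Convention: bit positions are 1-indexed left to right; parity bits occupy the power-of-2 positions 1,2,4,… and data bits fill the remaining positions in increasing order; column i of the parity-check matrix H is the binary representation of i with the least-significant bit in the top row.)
Codeword c = d · G (mod 2), d = 11101010011:
  c[0] = d·G[:,0] = (11101010011)·(11011010101) mod 2 = 1+1+0+0+1+0+1+0+0+0+1 mod 2 = 1
  c[1] = d·G[:,1] = (11101010011)·(10110110011) mod 2 = 1+0+1+0+0+0+1+0+0+1+1 mod 2 = 1
  c[2] = d·G[:,2] = (11101010011)·(10000000000) mod 2 = 1+0+0+0+0+0+0+0+0+0+0 mod 2 = 1
  c[3] = d·G[:,3] = (11101010011)·(01110001111) mod 2 = 0+1+1+0+0+0+0+0+0+1+1 mod 2 = 0
  c[4] = d·G[:,4] = (11101010011)·(01000000000) mod 2 = 0+1+0+0+0+0+0+0+0+0+0 mod 2 = 1
  c[5] = d·G[:,5] = (11101010011)·(00100000000) mod 2 = 0+0+1+0+0+0+0+0+0+0+0 mod 2 = 1
  c[6] = d·G[:,6] = (11101010011)·(00010000000) mod 2 = 0+0+0+0+0+0+0+0+0+0+0 mod 2 = 0
  c[7] = d·G[:,7] = (11101010011)·(00001111111) mod 2 = 0+0+0+0+1+0+1+0+0+1+1 mod 2 = 0
  c[8] = d·G[:,8] = (11101010011)·(00001000000) mod 2 = 0+0+0+0+1+0+0+0+0+0+0 mod 2 = 1
  c[9] = d·G[:,9] = (11101010011)·(00000100000) mod 2 = 0+0+0+0+0+0+0+0+0+0+0 mod 2 = 0
  c[10] = d·G[:,10] = (11101010011)·(00000010000) mod 2 = 0+0+0+0+0+0+1+0+0+0+0 mod 2 = 1
  c[11] = d·G[:,11] = (11101010011)·(00000001000) mod 2 = 0+0+0+0+0+0+0+0+0+0+0 mod 2 = 0
  c[12] = d·G[:,12] = (11101010011)·(00000000100) mod 2 = 0+0+0+0+0+0+0+0+0+0+0 mod 2 = 0
  c[13] = d·G[:,13] = (11101010011)·(00000000010) mod 2 = 0+0+0+0+0+0+0+0+0+1+0 mod 2 = 1
  c[14] = d·G[:,14] = (11101010011)·(00000000001) mod 2 = 0+0+0+0+0+0+0+0+0+0+1 mod 2 = 1
Codeword = 111011001010011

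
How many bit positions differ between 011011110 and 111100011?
XOR = 100111101, count of 1s = 6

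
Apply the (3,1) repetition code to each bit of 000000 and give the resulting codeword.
Repeat each bit 3× and concatenate:
0→000  0→000  0→000  0→000  0→000  0→000
Codeword = 000000000000000000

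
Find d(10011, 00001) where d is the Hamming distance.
XOR = 10010, count of 1s = 2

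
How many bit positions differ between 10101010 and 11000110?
XOR = 01101100, count of 1s = 4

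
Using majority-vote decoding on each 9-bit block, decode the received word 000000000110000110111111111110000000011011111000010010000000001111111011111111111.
Split into 9-bit blocks and majority-vote each:
  block 1 = 000000000: 0 ones, 9 zeros → 0
  block 2 = 110000110: 4 ones, 5 zeros → 0
  block 3 = 111111111: 9 ones, 0 zeros → 1
  block 4 = 110000000: 2 ones, 7 zeros → 0
  block 5 = 011011111: 7 ones, 2 zeros → 1
  block 6 = 000010010: 2 ones, 7 zeros → 0
  block 7 = 000000001: 1 ones, 8 zeros → 0
  block 8 = 111111011: 8 ones, 1 zeros → 1
  block 9 = 111111111: 9 ones, 0 zeros → 1
Decoded = 001010011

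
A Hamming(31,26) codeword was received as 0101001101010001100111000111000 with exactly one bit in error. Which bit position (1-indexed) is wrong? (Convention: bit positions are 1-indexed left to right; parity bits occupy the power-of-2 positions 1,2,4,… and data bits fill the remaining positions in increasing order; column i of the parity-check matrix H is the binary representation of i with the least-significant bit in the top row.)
Syndrome s = H · r^T (mod 2), r = 0101001101010001100111000111000:
  s[0] = (1010101010101010101010101010101)·(0101001101010001100111000111000) mod 2 = 0+0+0+0+0+0+1+0+0+0+0+0+0+0+0+0+1+0+0+0+1+0+0+0+0+0+1+0+0+0+0 mod 2 = 0
  s[1] = (0110011001100110011001100110011)·(0101001101010001100111000111000) mod 2 = 0+1+0+0+0+0+1+0+0+1+0+0+0+0+0+0+0+0+0+0+0+1+0+0+0+1+1+0+0+0+0 mod 2 = 0
  s[2] = (0001111000011110000111100001111)·(0101001101010001100111000111000) mod 2 = 0+0+0+1+0+0+1+0+0+0+0+1+0+0+0+0+0+0+0+1+1+1+0+0+0+0+0+1+0+0+0 mod 2 = 1
  s[3] = (0000000111111110000000011111111)·(0101001101010001100111000111000) mod 2 = 0+0+0+0+0+0+0+1+0+1+0+1+0+0+0+0+0+0+0+0+0+0+0+0+0+1+1+1+0+0+0 mod 2 = 0
  s[4] = (0000000000000001111111111111111)·(0101001101010001100111000111000) mod 2 = 0+0+0+0+0+0+0+0+0+0+0+0+0+0+0+1+1+0+0+1+1+1+0+0+0+1+1+1+0+0+0 mod 2 = 0
Syndrome = 00100
Column i of H is the binary representation of i, so the syndrome is the binary index of the flipped bit.
Read s = 00100 with s[0] as LSB: 0·2^0 + 0·2^1 + 1·2^2 + 0·2^3 + 0·2^4 = 4.
Error is at bit position 4.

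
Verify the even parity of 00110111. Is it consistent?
Sum of all bits: 0+0+1+1+0+1+1+1 = 5; 5 mod 2 = 1. Result is 1 → parity error detected.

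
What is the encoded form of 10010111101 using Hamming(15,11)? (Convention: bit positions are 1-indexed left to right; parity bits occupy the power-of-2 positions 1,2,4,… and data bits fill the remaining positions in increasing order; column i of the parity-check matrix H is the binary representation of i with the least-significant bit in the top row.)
Codeword c = d · G (mod 2), d = 10010111101:
  c[0] = d·G[:,0] = (10010111101)·(11011010101) mod 2 = 1+0+0+1+0+0+1+0+1+0+1 mod 2 = 1
  c[1] = d·G[:,1] = (10010111101)·(10110110011) mod 2 = 1+0+0+1+0+1+1+0+0+0+1 mod 2 = 1
  c[2] = d·G[:,2] = (10010111101)·(10000000000) mod 2 = 1+0+0+0+0+0+0+0+0+0+0 mod 2 = 1
  c[3] = d·G[:,3] = (10010111101)·(01110001111) mod 2 = 0+0+0+1+0+0+0+1+1+0+1 mod 2 = 0
  c[4] = d·G[:,4] = (10010111101)·(01000000000) mod 2 = 0+0+0+0+0+0+0+0+0+0+0 mod 2 = 0
  c[5] = d·G[:,5] = (10010111101)·(00100000000) mod 2 = 0+0+0+0+0+0+0+0+0+0+0 mod 2 = 0
  c[6] = d·G[:,6] = (10010111101)·(00010000000) mod 2 = 0+0+0+1+0+0+0+0+0+0+0 mod 2 = 1
  c[7] = d·G[:,7] = (10010111101)·(00001111111) mod 2 = 0+0+0+0+0+1+1+1+1+0+1 mod 2 = 1
  c[8] = d·G[:,8] = (10010111101)·(00001000000) mod 2 = 0+0+0+0+0+0+0+0+0+0+0 mod 2 = 0
  c[9] = d·G[:,9] = (10010111101)·(00000100000) mod 2 = 0+0+0+0+0+1+0+0+0+0+0 mod 2 = 1
  c[10] = d·G[:,10] = (10010111101)·(00000010000) mod 2 = 0+0+0+0+0+0+1+0+0+0+0 mod 2 = 1
  c[11] = d·G[:,11] = (10010111101)·(00000001000) mod 2 = 0+0+0+0+0+0+0+1+0+0+0 mod 2 = 1
  c[12] = d·G[:,12] = (10010111101)·(00000000100) mod 2 = 0+0+0+0+0+0+0+0+1+0+0 mod 2 = 1
  c[13] = d·G[:,13] = (10010111101)·(00000000010) mod 2 = 0+0+0+0+0+0+0+0+0+0+0 mod 2 = 0
  c[14] = d·G[:,14] = (10010111101)·(00000000001) mod 2 = 0+0+0+0+0+0+0+0+0+0+1 mod 2 = 1
Codeword = 111000110111101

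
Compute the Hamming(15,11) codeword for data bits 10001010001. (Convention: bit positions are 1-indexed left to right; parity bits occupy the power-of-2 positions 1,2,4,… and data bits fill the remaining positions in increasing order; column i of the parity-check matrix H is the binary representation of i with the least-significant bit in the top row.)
Codeword c = d · G (mod 2), d = 10001010001:
  c[0] = d·G[:,0] = (10001010001)·(11011010101) mod 2 = 1+0+0+0+1+0+1+0+0+0+1 mod 2 = 0
  c[1] = d·G[:,1] = (10001010001)·(10110110011) mod 2 = 1+0+0+0+0+0+1+0+0+0+1 mod 2 = 1
  c[2] = d·G[:,2] = (10001010001)·(10000000000) mod 2 = 1+0+0+0+0+0+0+0+0+0+0 mod 2 = 1
  c[3] = d·G[:,3] = (10001010001)·(01110001111) mod 2 = 0+0+0+0+0+0+0+0+0+0+1 mod 2 = 1
  c[4] = d·G[:,4] = (10001010001)·(01000000000) mod 2 = 0+0+0+0+0+0+0+0+0+0+0 mod 2 = 0
  c[5] = d·G[:,5] = (10001010001)·(00100000000) mod 2 = 0+0+0+0+0+0+0+0+0+0+0 mod 2 = 0
  c[6] = d·G[:,6] = (10001010001)·(00010000000) mod 2 = 0+0+0+0+0+0+0+0+0+0+0 mod 2 = 0
  c[7] = d·G[:,7] = (10001010001)·(00001111111) mod 2 = 0+0+0+0+1+0+1+0+0+0+1 mod 2 = 1
  c[8] = d·G[:,8] = (10001010001)·(00001000000) mod 2 = 0+0+0+0+1+0+0+0+0+0+0 mod 2 = 1
  c[9] = d·G[:,9] = (10001010001)·(00000100000) mod 2 = 0+0+0+0+0+0+0+0+0+0+0 mod 2 = 0
  c[10] = d·G[:,10] = (10001010001)·(00000010000) mod 2 = 0+0+0+0+0+0+1+0+0+0+0 mod 2 = 1
  c[11] = d·G[:,11] = (10001010001)·(00000001000) mod 2 = 0+0+0+0+0+0+0+0+0+0+0 mod 2 = 0
  c[12] = d·G[:,12] = (10001010001)·(00000000100) mod 2 = 0+0+0+0+0+0+0+0+0+0+0 mod 2 = 0
  c[13] = d·G[:,13] = (10001010001)·(00000000010) mod 2 = 0+0+0+0+0+0+0+0+0+0+0 mod 2 = 0
  c[14] = d·G[:,14] = (10001010001)·(00000000001) mod 2 = 0+0+0+0+0+0+0+0+0+0+1 mod 2 = 1
Codeword = 011100011010001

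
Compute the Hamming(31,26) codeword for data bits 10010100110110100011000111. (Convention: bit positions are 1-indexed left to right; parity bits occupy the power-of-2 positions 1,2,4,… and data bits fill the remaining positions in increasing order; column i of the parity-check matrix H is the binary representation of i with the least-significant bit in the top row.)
Codeword c = d · G (mod 2), d = 10010100110110100011000111:
  c[0] = d·G[:,0] = (10010100110110100011000111)·(11011010101101010101010101) mod 2 = 1+0+0+1+0+0+0+0+1+0+0+1+0+0+0+0+0+0+0+1+0+0+0+1+0+1 mod 2 = 1
  c[1] = d·G[:,1] = (10010100110110100011000111)·(10110110011011001100110011) mod 2 = 1+0+0+1+0+1+0+0+0+1+0+0+1+0+0+0+0+0+0+0+0+0+0+0+1+1 mod 2 = 1
  c[2] = d·G[:,2] = (10010100110110100011000111)·(10000000000000000000000000) mod 2 = 1+0+0+0+0+0+0+0+0+0+0+0+0+0+0+0+0+0+0+0+0+0+0+0+0+0 mod 2 = 1
  c[3] = d·G[:,3] = (10010100110110100011000111)·(01110001111000111100001111) mod 2 = 0+0+0+1+0+0+0+0+1+1+0+0+0+0+1+0+0+0+0+0+0+0+0+1+1+1 mod 2 = 1
  c[4] = d·G[:,4] = (10010100110110100011000111)·(01000000000000000000000000) mod 2 = 0+0+0+0+0+0+0+0+0+0+0+0+0+0+0+0+0+0+0+0+0+0+0+0+0+0 mod 2 = 0
  c[5] = d·G[:,5] = (10010100110110100011000111)·(00100000000000000000000000) mod 2 = 0+0+0+0+0+0+0+0+0+0+0+0+0+0+0+0+0+0+0+0+0+0+0+0+0+0 mod 2 = 0
  c[6] = d·G[:,6] = (10010100110110100011000111)·(00010000000000000000000000) mod 2 = 0+0+0+1+0+0+0+0+0+0+0+0+0+0+0+0+0+0+0+0+0+0+0+0+0+0 mod 2 = 1
  c[7] = d·G[:,7] = (10010100110110100011000111)·(00001111111000000011111111) mod 2 = 0+0+0+0+0+1+0+0+1+1+0+0+0+0+0+0+0+0+1+1+0+0+0+1+1+1 mod 2 = 0
  c[8] = d·G[:,8] = (10010100110110100011000111)·(00001000000000000000000000) mod 2 = 0+0+0+0+0+0+0+0+0+0+0+0+0+0+0+0+0+0+0+0+0+0+0+0+0+0 mod 2 = 0
  c[9] = d·G[:,9] = (10010100110110100011000111)·(00000100000000000000000000) mod 2 = 0+0+0+0+0+1+0+0+0+0+0+0+0+0+0+0+0+0+0+0+0+0+0+0+0+0 mod 2 = 1
  c[10] = d·G[:,10] = (10010100110110100011000111)·(00000010000000000000000000) mod 2 = 0+0+0+0+0+0+0+0+0+0+0+0+0+0+0+0+0+0+0+0+0+0+0+0+0+0 mod 2 = 0
  c[11] = d·G[:,11] = (10010100110110100011000111)·(00000001000000000000000000) mod 2 = 0+0+0+0+0+0+0+0+0+0+0+0+0+0+0+0+0+0+0+0+0+0+0+0+0+0 mod 2 = 0
  c[12] = d·G[:,12] = (10010100110110100011000111)·(00000000100000000000000000) mod 2 = 0+0+0+0+0+0+0+0+1+0+0+0+0+0+0+0+0+0+0+0+0+0+0+0+0+0 mod 2 = 1
  c[13] = d·G[:,13] = (10010100110110100011000111)·(00000000010000000000000000) mod 2 = 0+0+0+0+0+0+0+0+0+1+0+0+0+0+0+0+0+0+0+0+0+0+0+0+0+0 mod 2 = 1
  c[14] = d·G[:,14] = (10010100110110100011000111)·(00000000001000000000000000) mod 2 = 0+0+0+0+0+0+0+0+0+0+0+0+0+0+0+0+0+0+0+0+0+0+0+0+0+0 mod 2 = 0
  c[15] = d·G[:,15] = (10010100110110100011000111)·(00000000000111111111111111) mod 2 = 0+0+0+0+0+0+0+0+0+0+0+1+1+0+1+0+0+0+1+1+0+0+0+1+1+1 mod 2 = 0
  c[16] = d·G[:,16] = (10010100110110100011000111)·(00000000000100000000000000) mod 2 = 0+0+0+0+0+0+0+0+0+0+0+1+0+0+0+0+0+0+0+0+0+0+0+0+0+0 mod 2 = 1
  c[17] = d·G[:,17] = (10010100110110100011000111)·(00000000000010000000000000) mod 2 = 0+0+0+0+0+0+0+0+0+0+0+0+1+0+0+0+0+0+0+0+0+0+0+0+0+0 mod 2 = 1
  c[18] = d·G[:,18] = (10010100110110100011000111)·(00000000000001000000000000) mod 2 = 0+0+0+0+0+0+0+0+0+0+0+0+0+0+0+0+0+0+0+0+0+0+0+0+0+0 mod 2 = 0
  c[19] = d·G[:,19] = (10010100110110100011000111)·(00000000000000100000000000) mod 2 = 0+0+0+0+0+0+0+0+0+0+0+0+0+0+1+0+0+0+0+0+0+0+0+0+0+0 mod 2 = 1
  c[20] = d·G[:,20] = (10010100110110100011000111)·(00000000000000010000000000) mod 2 = 0+0+0+0+0+0+0+0+0+0+0+0+0+0+0+0+0+0+0+0+0+0+0+0+0+0 mod 2 = 0
  c[21] = d·G[:,21] = (10010100110110100011000111)·(00000000000000001000000000) mod 2 = 0+0+0+0+0+0+0+0+0+0+0+0+0+0+0+0+0+0+0+0+0+0+0+0+0+0 mod 2 = 0
  c[22] = d·G[:,22] = (10010100110110100011000111)·(00000000000000000100000000) mod 2 = 0+0+0+0+0+0+0+0+0+0+0+0+0+0+0+0+0+0+0+0+0+0+0+0+0+0 mod 2 = 0
  c[23] = d·G[:,23] = (10010100110110100011000111)·(00000000000000000010000000) mod 2 = 0+0+0+0+0+0+0+0+0+0+0+0+0+0+0+0+0+0+1+0+0+0+0+0+0+0 mod 2 = 1
  c[24] = d·G[:,24] = (10010100110110100011000111)·(00000000000000000001000000) mod 2 = 0+0+0+0+0+0+0+0+0+0+0+0+0+0+0+0+0+0+0+1+0+0+0+0+0+0 mod 2 = 1
  c[25] = d·G[:,25] = (10010100110110100011000111)·(00000000000000000000100000) mod 2 = 0+0+0+0+0+0+0+0+0+0+0+0+0+0+0+0+0+0+0+0+0+0+0+0+0+0 mod 2 = 0
  c[26] = d·G[:,26] = (10010100110110100011000111)·(00000000000000000000010000) mod 2 = 0+0+0+0+0+0+0+0+0+0+0+0+0+0+0+0+0+0+0+0+0+0+0+0+0+0 mod 2 = 0
  c[27] = d·G[:,27] = (10010100110110100011000111)·(00000000000000000000001000) mod 2 = 0+0+0+0+0+0+0+0+0+0+0+0+0+0+0+0+0+0+0+0+0+0+0+0+0+0 mod 2 = 0
  c[28] = d·G[:,28] = (10010100110110100011000111)·(00000000000000000000000100) mod 2 = 0+0+0+0+0+0+0+0+0+0+0+0+0+0+0+0+0+0+0+0+0+0+0+1+0+0 mod 2 = 1
  c[29] = d·G[:,29] = (10010100110110100011000111)·(00000000000000000000000010) mod 2 = 0+0+0+0+0+0+0+0+0+0+0+0+0+0+0+0+0+0+0+0+0+0+0+0+1+0 mod 2 = 1
  c[30] = d·G[:,30] = (10010100110110100011000111)·(00000000000000000000000001) mod 2 = 0+0+0+0+0+0+0+0+0+0+0+0+0+0+0+0+0+0+0+0+0+0+0+0+0+1 mod 2 = 1
Codeword = 1111001001001100110100011000111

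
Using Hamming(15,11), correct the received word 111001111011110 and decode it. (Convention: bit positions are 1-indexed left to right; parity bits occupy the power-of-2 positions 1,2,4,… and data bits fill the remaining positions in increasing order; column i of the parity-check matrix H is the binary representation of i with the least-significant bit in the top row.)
Syndrome s = H · r^T (mod 2), r = 111001111011110:
  s[0] = (101010101010101)·(111001111011110) mod 2 = 1+0+1+0+0+0+1+0+1+0+1+0+1+0+0 mod 2 = 0
  s[1] = (011001100110011)·(111001111011110) mod 2 = 0+1+1+0+0+1+1+0+0+0+1+0+0+1+0 mod 2 = 0
  s[2] = (000111100001111)·(111001111011110) mod 2 = 0+0+0+0+0+1+1+0+0+0+0+1+1+1+0 mod 2 = 1
  s[3] = (000000011111111)·(111001111011110) mod 2 = 0+0+0+0+0+0+0+1+1+0+1+1+1+1+0 mod 2 = 0
Syndrome = 0010
Column 4 of H equals this syndrome → error at bit 4 (1-indexed).
Flip bit 4: 111001111011110 → 111101111011110
Extract data bits at positions {3,5,6,7,9,10,11,12,13,14,15}: 10111011110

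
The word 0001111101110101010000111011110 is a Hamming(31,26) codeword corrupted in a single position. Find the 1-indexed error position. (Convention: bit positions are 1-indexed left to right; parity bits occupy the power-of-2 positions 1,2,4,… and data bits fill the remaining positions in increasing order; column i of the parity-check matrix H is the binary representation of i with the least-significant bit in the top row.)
Syndrome s = H · r^T (mod 2), r = 0001111101110101010000111011110:
  s[0] = (1010101010101010101010101010101)·(0001111101110101010000111011110) mod 2 = 0+0+0+0+1+0+1+0+0+0+1+0+0+0+0+0+0+0+0+0+0+0+1+0+1+0+1+0+1+0+0 mod 2 = 1
  s[1] = (0110011001100110011001100110011)·(0001111101110101010000111011110) mod 2 = 0+0+0+0+0+1+1+0+0+1+1+0+0+1+0+0+0+1+0+0+0+0+1+0+0+0+1+0+0+1+0 mod 2 = 1
  s[2] = (0001111000011110000111100001111)·(0001111101110101010000111011110) mod 2 = 0+0+0+1+1+1+1+0+0+0+0+1+0+1+0+0+0+0+0+0+0+0+1+0+0+0+0+1+1+1+0 mod 2 = 0
  s[3] = (0000000111111110000000011111111)·(0001111101110101010000111011110) mod 2 = 0+0+0+0+0+0+0+1+0+1+1+1+0+1+0+0+0+0+0+0+0+0+0+1+1+0+1+1+1+1+0 mod 2 = 1
  s[4] = (0000000000000001111111111111111)·(0001111101110101010000111011110) mod 2 = 0+0+0+0+0+0+0+0+0+0+0+0+0+0+0+1+0+1+0+0+0+0+1+1+1+0+1+1+1+1+0 mod 2 = 1
Syndrome = 11011
Column i of H is the binary representation of i, so the syndrome is the binary index of the flipped bit.
Read s = 11011 with s[0] as LSB: 1·2^0 + 1·2^1 + 0·2^2 + 1·2^3 + 1·2^4 = 27.
Error is at bit position 27.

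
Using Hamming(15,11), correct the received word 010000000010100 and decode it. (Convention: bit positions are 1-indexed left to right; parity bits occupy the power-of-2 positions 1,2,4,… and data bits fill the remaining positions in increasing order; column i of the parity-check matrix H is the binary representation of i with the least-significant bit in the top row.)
Syndrome s = H · r^T (mod 2), r = 010000000010100:
  s[0] = (101010101010101)·(010000000010100) mod 2 = 0+0+0+0+0+0+0+0+0+0+1+0+1+0+0 mod 2 = 0
  s[1] = (011001100110011)·(010000000010100) mod 2 = 0+1+0+0+0+0+0+0+0+0+1+0+0+0+0 mod 2 = 0
  s[2] = (000111100001111)·(010000000010100) mod 2 = 0+0+0+0+0+0+0+0+0+0+0+0+1+0+0 mod 2 = 1
  s[3] = (000000011111111)·(010000000010100) mod 2 = 0+0+0+0+0+0+0+0+0+0+1+0+1+0+0 mod 2 = 0
Syndrome = 0010
Column 4 of H equals this syndrome → error at bit 4 (1-indexed).
Flip bit 4: 010000000010100 → 010100000010100
Extract data bits at positions {3,5,6,7,9,10,11,12,13,14,15}: 00000010100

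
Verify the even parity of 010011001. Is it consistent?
Sum of all bits: 0+1+0+0+1+1+0+0+1 = 4; 4 mod 2 = 0. Result is 0 → valid parity.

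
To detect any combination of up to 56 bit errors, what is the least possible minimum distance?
Detecting e errors requires d_min ≥ e + 1 = 56 + 1 = 57.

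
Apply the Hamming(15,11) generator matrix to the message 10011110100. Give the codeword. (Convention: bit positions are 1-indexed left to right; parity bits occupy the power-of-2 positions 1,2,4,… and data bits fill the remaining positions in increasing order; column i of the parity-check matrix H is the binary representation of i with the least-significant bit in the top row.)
Codeword c = d · G (mod 2), d = 10011110100:
  c[0] = d·G[:,0] = (10011110100)·(11011010101) mod 2 = 1+0+0+1+1+0+1+0+1+0+0 mod 2 = 1
  c[1] = d·G[:,1] = (10011110100)·(10110110011) mod 2 = 1+0+0+1+0+1+1+0+0+0+0 mod 2 = 0
  c[2] = d·G[:,2] = (10011110100)·(10000000000) mod 2 = 1+0+0+0+0+0+0+0+0+0+0 mod 2 = 1
  c[3] = d·G[:,3] = (10011110100)·(01110001111) mod 2 = 0+0+0+1+0+0+0+0+1+0+0 mod 2 = 0
  c[4] = d·G[:,4] = (10011110100)·(01000000000) mod 2 = 0+0+0+0+0+0+0+0+0+0+0 mod 2 = 0
  c[5] = d·G[:,5] = (10011110100)·(00100000000) mod 2 = 0+0+0+0+0+0+0+0+0+0+0 mod 2 = 0
  c[6] = d·G[:,6] = (10011110100)·(00010000000) mod 2 = 0+0+0+1+0+0+0+0+0+0+0 mod 2 = 1
  c[7] = d·G[:,7] = (10011110100)·(00001111111) mod 2 = 0+0+0+0+1+1+1+0+1+0+0 mod 2 = 0
  c[8] = d·G[:,8] = (10011110100)·(00001000000) mod 2 = 0+0+0+0+1+0+0+0+0+0+0 mod 2 = 1
  c[9] = d·G[:,9] = (10011110100)·(00000100000) mod 2 = 0+0+0+0+0+1+0+0+0+0+0 mod 2 = 1
  c[10] = d·G[:,10] = (10011110100)·(00000010000) mod 2 = 0+0+0+0+0+0+1+0+0+0+0 mod 2 = 1
  c[11] = d·G[:,11] = (10011110100)·(00000001000) mod 2 = 0+0+0+0+0+0+0+0+0+0+0 mod 2 = 0
  c[12] = d·G[:,12] = (10011110100)·(00000000100) mod 2 = 0+0+0+0+0+0+0+0+1+0+0 mod 2 = 1
  c[13] = d·G[:,13] = (10011110100)·(00000000010) mod 2 = 0+0+0+0+0+0+0+0+0+0+0 mod 2 = 0
  c[14] = d·G[:,14] = (10011110100)·(00000000001) mod 2 = 0+0+0+0+0+0+0+0+0+0+0 mod 2 = 0
Codeword = 101000101110100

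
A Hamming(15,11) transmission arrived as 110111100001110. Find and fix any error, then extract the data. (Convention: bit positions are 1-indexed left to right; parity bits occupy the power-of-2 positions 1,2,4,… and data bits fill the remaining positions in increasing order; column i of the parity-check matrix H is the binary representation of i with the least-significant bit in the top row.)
Syndrome s = H · r^T (mod 2), r = 110111100001110:
  s[0] = (101010101010101)·(110111100001110) mod 2 = 1+0+0+0+1+0+1+0+0+0+0+0+1+0+0 mod 2 = 0
  s[1] = (011001100110011)·(110111100001110) mod 2 = 0+1+0+0+0+1+1+0+0+0+0+0+0+1+0 mod 2 = 0
  s[2] = (000111100001111)·(110111100001110) mod 2 = 0+0+0+1+1+1+1+0+0+0+0+1+1+1+0 mod 2 = 1
  s[3] = (000000011111111)·(110111100001110) mod 2 = 0+0+0+0+0+0+0+0+0+0+0+1+1+1+0 mod 2 = 1
Syndrome = 0011
Column 12 of H equals this syndrome → error at bit 12 (1-indexed).
Flip bit 12: 110111100001110 → 110111100000110
Extract data bits at positions {3,5,6,7,9,10,11,12,13,14,15}: 01110000110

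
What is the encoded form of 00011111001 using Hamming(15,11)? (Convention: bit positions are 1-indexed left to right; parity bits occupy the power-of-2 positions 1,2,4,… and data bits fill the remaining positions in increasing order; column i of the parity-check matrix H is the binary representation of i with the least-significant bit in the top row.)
Codeword c = d · G (mod 2), d = 00011111001:
  c[0] = d·G[:,0] = (00011111001)·(11011010101) mod 2 = 0+0+0+1+1+0+1+0+0+0+1 mod 2 = 0
  c[1] = d·G[:,1] = (00011111001)·(10110110011) mod 2 = 0+0+0+1+0+1+1+0+0+0+1 mod 2 = 0
  c[2] = d·G[:,2] = (00011111001)·(10000000000) mod 2 = 0+0+0+0+0+0+0+0+0+0+0 mod 2 = 0
  c[3] = d·G[:,3] = (00011111001)·(01110001111) mod 2 = 0+0+0+1+0+0+0+1+0+0+1 mod 2 = 1
  c[4] = d·G[:,4] = (00011111001)·(01000000000) mod 2 = 0+0+0+0+0+0+0+0+0+0+0 mod 2 = 0
  c[5] = d·G[:,5] = (00011111001)·(00100000000) mod 2 = 0+0+0+0+0+0+0+0+0+0+0 mod 2 = 0
  c[6] = d·G[:,6] = (00011111001)·(00010000000) mod 2 = 0+0+0+1+0+0+0+0+0+0+0 mod 2 = 1
  c[7] = d·G[:,7] = (00011111001)·(00001111111) mod 2 = 0+0+0+0+1+1+1+1+0+0+1 mod 2 = 1
  c[8] = d·G[:,8] = (00011111001)·(00001000000) mod 2 = 0+0+0+0+1+0+0+0+0+0+0 mod 2 = 1
  c[9] = d·G[:,9] = (00011111001)·(00000100000) mod 2 = 0+0+0+0+0+1+0+0+0+0+0 mod 2 = 1
  c[10] = d·G[:,10] = (00011111001)·(00000010000) mod 2 = 0+0+0+0+0+0+1+0+0+0+0 mod 2 = 1
  c[11] = d·G[:,11] = (00011111001)·(00000001000) mod 2 = 0+0+0+0+0+0+0+1+0+0+0 mod 2 = 1
  c[12] = d·G[:,12] = (00011111001)·(00000000100) mod 2 = 0+0+0+0+0+0+0+0+0+0+0 mod 2 = 0
  c[13] = d·G[:,13] = (00011111001)·(00000000010) mod 2 = 0+0+0+0+0+0+0+0+0+0+0 mod 2 = 0
  c[14] = d·G[:,14] = (00011111001)·(00000000001) mod 2 = 0+0+0+0+0+0+0+0+0+0+1 mod 2 = 1
Codeword = 000100111111001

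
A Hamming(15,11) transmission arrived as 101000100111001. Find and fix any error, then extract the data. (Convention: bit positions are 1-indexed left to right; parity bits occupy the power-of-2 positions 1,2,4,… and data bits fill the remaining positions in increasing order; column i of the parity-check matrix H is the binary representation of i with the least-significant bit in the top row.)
Syndrome s = H · r^T (mod 2), r = 101000100111001:
  s[0] = (101010101010101)·(101000100111001) mod 2 = 1+0+1+0+0+0+1+0+0+0+1+0+0+0+1 mod 2 = 1
  s[1] = (011001100110011)·(101000100111001) mod 2 = 0+0+1+0+0+0+1+0+0+1+1+0+0+0+1 mod 2 = 1
  s[2] = (000111100001111)·(101000100111001) mod 2 = 0+0+0+0+0+0+1+0+0+0+0+1+0+0+1 mod 2 = 1
  s[3] = (000000011111111)·(101000100111001) mod 2 = 0+0+0+0+0+0+0+0+0+1+1+1+0+0+1 mod 2 = 0
Syndrome = 1110
Column 7 of H equals this syndrome → error at bit 7 (1-indexed).
Flip bit 7: 101000100111001 → 101000000111001
Extract data bits at positions {3,5,6,7,9,10,11,12,13,14,15}: 10000111001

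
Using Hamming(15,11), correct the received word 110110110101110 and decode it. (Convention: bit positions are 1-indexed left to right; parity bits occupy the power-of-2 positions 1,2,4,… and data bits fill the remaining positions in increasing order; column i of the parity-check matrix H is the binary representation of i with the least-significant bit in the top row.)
Syndrome s = H · r^T (mod 2), r = 110110110101110:
  s[0] = (101010101010101)·(110110110101110) mod 2 = 1+0+0+0+1+0+1+0+0+0+0+0+1+0+0 mod 2 = 0
  s[1] = (011001100110011)·(110110110101110) mod 2 = 0+1+0+0+0+0+1+0+0+1+0+0+0+1+0 mod 2 = 0
  s[2] = (000111100001111)·(110110110101110) mod 2 = 0+0+0+1+1+0+1+0+0+0+0+1+1+1+0 mod 2 = 0
  s[3] = (000000011111111)·(110110110101110) mod 2 = 0+0+0+0+0+0+0+1+0+1+0+1+1+1+0 mod 2 = 1
Syndrome = 0001
Column 8 of H equals this syndrome → error at bit 8 (1-indexed).
Flip bit 8: 110110110101110 → 110110100101110
Extract data bits at positions {3,5,6,7,9,10,11,12,13,14,15}: 01010101110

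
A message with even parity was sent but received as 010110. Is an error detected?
Sum of received bits: 0+1+0+1+1+0 = 3; 3 mod 2 = 1. Result is 1 ≠ 0 → error detected.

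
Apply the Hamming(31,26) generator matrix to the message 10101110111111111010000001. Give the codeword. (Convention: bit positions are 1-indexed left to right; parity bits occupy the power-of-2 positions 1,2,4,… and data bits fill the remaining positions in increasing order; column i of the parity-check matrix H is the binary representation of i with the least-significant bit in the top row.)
Codeword c = d · G (mod 2), d = 10101110111111111010000001:
  c[0] = d·G[:,0] = (10101110111111111010000001)·(11011010101101010101010101) mod 2 = 1+0+0+0+1+0+1+0+1+0+1+1+0+1+0+1+0+0+0+0+0+0+0+0+0+1 mod 2 = 1
  c[1] = d·G[:,1] = (10101110111111111010000001)·(10110110011011001100110011) mod 2 = 1+0+1+0+0+1+1+0+0+1+1+0+1+1+0+0+1+0+0+0+0+0+0+0+0+1 mod 2 = 0
  c[2] = d·G[:,2] = (10101110111111111010000001)·(10000000000000000000000000) mod 2 = 1+0+0+0+0+0+0+0+0+0+0+0+0+0+0+0+0+0+0+0+0+0+0+0+0+0 mod 2 = 1
  c[3] = d·G[:,3] = (10101110111111111010000001)·(01110001111000111100001111) mod 2 = 0+0+1+0+0+0+0+0+1+1+1+0+0+0+1+1+1+0+0+0+0+0+0+0+0+1 mod 2 = 0
  c[4] = d·G[:,4] = (10101110111111111010000001)·(01000000000000000000000000) mod 2 = 0+0+0+0+0+0+0+0+0+0+0+0+0+0+0+0+0+0+0+0+0+0+0+0+0+0 mod 2 = 0
  c[5] = d·G[:,5] = (10101110111111111010000001)·(00100000000000000000000000) mod 2 = 0+0+1+0+0+0+0+0+0+0+0+0+0+0+0+0+0+0+0+0+0+0+0+0+0+0 mod 2 = 1
  c[6] = d·G[:,6] = (10101110111111111010000001)·(00010000000000000000000000) mod 2 = 0+0+0+0+0+0+0+0+0+0+0+0+0+0+0+0+0+0+0+0+0+0+0+0+0+0 mod 2 = 0
  c[7] = d·G[:,7] = (10101110111111111010000001)·(00001111111000000011111111) mod 2 = 0+0+0+0+1+1+1+0+1+1+1+0+0+0+0+0+0+0+1+0+0+0+0+0+0+1 mod 2 = 0
  c[8] = d·G[:,8] = (10101110111111111010000001)·(00001000000000000000000000) mod 2 = 0+0+0+0+1+0+0+0+0+0+0+0+0+0+0+0+0+0+0+0+0+0+0+0+0+0 mod 2 = 1
  c[9] = d·G[:,9] = (10101110111111111010000001)·(00000100000000000000000000) mod 2 = 0+0+0+0+0+1+0+0+0+0+0+0+0+0+0+0+0+0+0+0+0+0+0+0+0+0 mod 2 = 1
  c[10] = d·G[:,10] = (10101110111111111010000001)·(00000010000000000000000000) mod 2 = 0+0+0+0+0+0+1+0+0+0+0+0+0+0+0+0+0+0+0+0+0+0+0+0+0+0 mod 2 = 1
  c[11] = d·G[:,11] = (10101110111111111010000001)·(00000001000000000000000000) mod 2 = 0+0+0+0+0+0+0+0+0+0+0+0+0+0+0+0+0+0+0+0+0+0+0+0+0+0 mod 2 = 0
  c[12] = d·G[:,12] = (10101110111111111010000001)·(00000000100000000000000000) mod 2 = 0+0+0+0+0+0+0+0+1+0+0+0+0+0+0+0+0+0+0+0+0+0+0+0+0+0 mod 2 = 1
  c[13] = d·G[:,13] = (10101110111111111010000001)·(00000000010000000000000000) mod 2 = 0+0+0+0+0+0+0+0+0+1+0+0+0+0+0+0+0+0+0+0+0+0+0+0+0+0 mod 2 = 1
  c[14] = d·G[:,14] = (10101110111111111010000001)·(00000000001000000000000000) mod 2 = 0+0+0+0+0+0+0+0+0+0+1+0+0+0+0+0+0+0+0+0+0+0+0+0+0+0 mod 2 = 1
  c[15] = d·G[:,15] = (10101110111111111010000001)·(00000000000111111111111111) mod 2 = 0+0+0+0+0+0+0+0+0+0+0+1+1+1+1+1+1+0+1+0+0+0+0+0+0+1 mod 2 = 0
  c[16] = d·G[:,16] = (10101110111111111010000001)·(00000000000100000000000000) mod 2 = 0+0+0+0+0+0+0+0+0+0+0+1+0+0+0+0+0+0+0+0+0+0+0+0+0+0 mod 2 = 1
  c[17] = d·G[:,17] = (10101110111111111010000001)·(00000000000010000000000000) mod 2 = 0+0+0+0+0+0+0+0+0+0+0+0+1+0+0+0+0+0+0+0+0+0+0+0+0+0 mod 2 = 1
  c[18] = d·G[:,18] = (10101110111111111010000001)·(00000000000001000000000000) mod 2 = 0+0+0+0+0+0+0+0+0+0+0+0+0+1+0+0+0+0+0+0+0+0+0+0+0+0 mod 2 = 1
  c[19] = d·G[:,19] = (10101110111111111010000001)·(00000000000000100000000000) mod 2 = 0+0+0+0+0+0+0+0+0+0+0+0+0+0+1+0+0+0+0+0+0+0+0+0+0+0 mod 2 = 1
  c[20] = d·G[:,20] = (10101110111111111010000001)·(00000000000000010000000000) mod 2 = 0+0+0+0+0+0+0+0+0+0+0+0+0+0+0+1+0+0+0+0+0+0+0+0+0+0 mod 2 = 1
  c[21] = d·G[:,21] = (10101110111111111010000001)·(00000000000000001000000000) mod 2 = 0+0+0+0+0+0+0+0+0+0+0+0+0+0+0+0+1+0+0+0+0+0+0+0+0+0 mod 2 = 1
  c[22] = d·G[:,22] = (10101110111111111010000001)·(00000000000000000100000000) mod 2 = 0+0+0+0+0+0+0+0+0+0+0+0+0+0+0+0+0+0+0+0+0+0+0+0+0+0 mod 2 = 0
  c[23] = d·G[:,23] = (10101110111111111010000001)·(00000000000000000010000000) mod 2 = 0+0+0+0+0+0+0+0+0+0+0+0+0+0+0+0+0+0+1+0+0+0+0+0+0+0 mod 2 = 1
  c[24] = d·G[:,24] = (10101110111111111010000001)·(00000000000000000001000000) mod 2 = 0+0+0+0+0+0+0+0+0+0+0+0+0+0+0+0+0+0+0+0+0+0+0+0+0+0 mod 2 = 0
  c[25] = d·G[:,25] = (10101110111111111010000001)·(00000000000000000000100000) mod 2 = 0+0+0+0+0+0+0+0+0+0+0+0+0+0+0+0+0+0+0+0+0+0+0+0+0+0 mod 2 = 0
  c[26] = d·G[:,26] = (10101110111111111010000001)·(00000000000000000000010000) mod 2 = 0+0+0+0+0+0+0+0+0+0+0+0+0+0+0+0+0+0+0+0+0+0+0+0+0+0 mod 2 = 0
  c[27] = d·G[:,27] = (10101110111111111010000001)·(00000000000000000000001000) mod 2 = 0+0+0+0+0+0+0+0+0+0+0+0+0+0+0+0+0+0+0+0+0+0+0+0+0+0 mod 2 = 0
  c[28] = d·G[:,28] = (10101110111111111010000001)·(00000000000000000000000100) mod 2 = 0+0+0+0+0+0+0+0+0+0+0+0+0+0+0+0+0+0+0+0+0+0+0+0+0+0 mod 2 = 0
  c[29] = d·G[:,29] = (10101110111111111010000001)·(00000000000000000000000010) mod 2 = 0+0+0+0+0+0+0+0+0+0+0+0+0+0+0+0+0+0+0+0+0+0+0+0+0+0 mod 2 = 0
  c[30] = d·G[:,30] = (10101110111111111010000001)·(00000000000000000000000001) mod 2 = 0+0+0+0+0+0+0+0+0+0+0+0+0+0+0+0+0+0+0+0+0+0+0+0+0+1 mod 2 = 1
Codeword = 1010010011101110111111010000001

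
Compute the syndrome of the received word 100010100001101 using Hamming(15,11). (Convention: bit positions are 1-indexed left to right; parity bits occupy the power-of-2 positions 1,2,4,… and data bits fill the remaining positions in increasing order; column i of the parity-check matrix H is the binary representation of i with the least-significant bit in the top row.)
Syndrome s = H · r^T (mod 2), r = 100010100001101:
  s[0] = (101010101010101)·(100010100001101) mod 2 = 1+0+0+0+1+0+1+0+0+0+0+0+1+0+1 mod 2 = 1
  s[1] = (011001100110011)·(100010100001101) mod 2 = 0+0+0+0+0+0+1+0+0+0+0+0+0+0+1 mod 2 = 0
  s[2] = (000111100001111)·(100010100001101) mod 2 = 0+0+0+0+1+0+1+0+0+0+0+1+1+0+1 mod 2 = 1
  s[3] = (000000011111111)·(100010100001101) mod 2 = 0+0+0+0+0+0+0+0+0+0+0+1+1+0+1 mod 2 = 1
Syndrome = 1011
Non-zero syndrome: error at position 13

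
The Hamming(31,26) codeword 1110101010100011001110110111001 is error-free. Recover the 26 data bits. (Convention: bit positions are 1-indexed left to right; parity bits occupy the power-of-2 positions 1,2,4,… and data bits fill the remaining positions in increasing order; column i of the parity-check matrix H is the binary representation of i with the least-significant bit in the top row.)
Parity bits occupy power-of-2 positions; data bits are at positions {3,5,6,7,9,10,11,12,13,14,15,17,18,19,20,21,22,23,24,25,26,27,28,29,30,31} (1-indexed).
Extract: c[3]=1 c[5]=1 c[6]=0 c[7]=1 c[9]=1 c[10]=0 c[11]=1 c[12]=0 c[13]=0 c[14]=0 c[15]=1 c[17]=0 c[18]=0 c[19]=1 c[20]=1 c[21]=1 c[22]=0 c[23]=1 c[24]=1 c[25]=0 c[26]=1 c[27]=1 c[28]=1 c[29]=0 c[30]=0 c[31]=1
Data = 11011010001001110110111001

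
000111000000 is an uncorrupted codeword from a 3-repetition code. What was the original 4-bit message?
Split into 3-bit blocks: 000 111 000 000
Data = 0100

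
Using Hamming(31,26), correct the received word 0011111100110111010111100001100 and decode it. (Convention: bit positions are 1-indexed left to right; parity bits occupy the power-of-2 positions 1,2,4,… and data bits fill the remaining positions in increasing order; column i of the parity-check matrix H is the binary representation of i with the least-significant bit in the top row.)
Syndrome s = H · r^T (mod 2), r = 0011111100110111010111100001100:
  s[0] = (1010101010101010101010101010101)·(0011111100110111010111100001100) mod 2 = 0+0+1+0+1+0+1+0+0+0+1+0+0+0+1+0+0+0+0+0+1+0+1+0+0+0+0+0+1+0+0 mod 2 = 0
  s[1] = (0110011001100110011001100110011)·(0011111100110111010111100001100) mod 2 = 0+0+1+0+0+1+1+0+0+0+1+0+0+1+1+0+0+1+0+0+0+1+1+0+0+0+0+0+0+0+0 mod 2 = 1
  s[2] = (0001111000011110000111100001111)·(0011111100110111010111100001100) mod 2 = 0+0+0+1+1+1+1+0+0+0+0+1+0+1+1+0+0+0+0+1+1+1+1+0+0+0+0+1+1+0+0 mod 2 = 1
  s[3] = (0000000111111110000000011111111)·(0011111100110111010111100001100) mod 2 = 0+0+0+0+0+0+0+1+0+0+1+1+0+1+1+0+0+0+0+0+0+0+0+0+0+0+0+1+1+0+0 mod 2 = 1
  s[4] = (0000000000000001111111111111111)·(0011111100110111010111100001100) mod 2 = 0+0+0+0+0+0+0+0+0+0+0+0+0+0+0+1+0+1+0+1+1+1+1+0+0+0+0+1+1+0+0 mod 2 = 0
Syndrome = 01110
Column 14 of H equals this syndrome → error at bit 14 (1-indexed).
Flip bit 14: 0011111100110111010111100001100 → 0011111100110011010111100001100
Extract data bits at positions {3,5,6,7,9,10,11,12,13,14,15,17,18,19,20,21,22,23,24,25,26,27,28,29,30,31}: 11110011001010111100001100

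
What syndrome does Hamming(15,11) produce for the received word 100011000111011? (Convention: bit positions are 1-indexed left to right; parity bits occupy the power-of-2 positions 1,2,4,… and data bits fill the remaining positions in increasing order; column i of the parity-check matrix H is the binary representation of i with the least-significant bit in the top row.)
Syndrome s = H · r^T (mod 2), r = 100011000111011:
  s[0] = (101010101010101)·(100011000111011) mod 2 = 1+0+0+0+1+0+0+0+0+0+1+0+0+0+1 mod 2 = 0
  s[1] = (011001100110011)·(100011000111011) mod 2 = 0+0+0+0+0+1+0+0+0+1+1+0+0+1+1 mod 2 = 1
  s[2] = (000111100001111)·(100011000111011) mod 2 = 0+0+0+0+1+1+0+0+0+0+0+1+0+1+1 mod 2 = 1
  s[3] = (000000011111111)·(100011000111011) mod 2 = 0+0+0+0+0+0+0+0+0+1+1+1+0+1+1 mod 2 = 1
Syndrome = 0111
Non-zero syndrome: error at position 14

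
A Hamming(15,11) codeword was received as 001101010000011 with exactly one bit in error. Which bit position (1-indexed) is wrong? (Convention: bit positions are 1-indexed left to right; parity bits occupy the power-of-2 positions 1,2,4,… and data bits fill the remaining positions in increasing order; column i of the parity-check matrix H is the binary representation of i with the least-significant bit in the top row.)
Syndrome s = H · r^T (mod 2), r = 001101010000011:
  s[0] = (101010101010101)·(001101010000011) mod 2 = 0+0+1+0+0+0+0+0+0+0+0+0+0+0+1 mod 2 = 0
  s[1] = (011001100110011)·(001101010000011) mod 2 = 0+0+1+0+0+1+0+0+0+0+0+0+0+1+1 mod 2 = 0
  s[2] = (000111100001111)·(001101010000011) mod 2 = 0+0+0+1+0+1+0+0+0+0+0+0+0+1+1 mod 2 = 0
  s[3] = (000000011111111)·(001101010000011) mod 2 = 0+0+0+0+0+0+0+1+0+0+0+0+0+1+1 mod 2 = 1
Syndrome = 0001
Column i of H is the binary representation of i, so the syndrome is the binary index of the flipped bit.
Read s = 0001 with s[0] as LSB: 0·2^0 + 0·2^1 + 0·2^2 + 1·2^3 = 8.
Error is at bit position 8.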